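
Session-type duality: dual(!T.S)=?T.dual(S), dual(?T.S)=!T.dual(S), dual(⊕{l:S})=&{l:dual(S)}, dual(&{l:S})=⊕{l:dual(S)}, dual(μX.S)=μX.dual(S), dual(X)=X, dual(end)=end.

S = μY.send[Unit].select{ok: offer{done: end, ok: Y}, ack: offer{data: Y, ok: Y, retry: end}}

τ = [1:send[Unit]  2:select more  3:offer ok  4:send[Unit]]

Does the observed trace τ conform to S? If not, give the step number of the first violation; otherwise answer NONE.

2

@1 send[Unit]  ok  now at select{ok: offer{done: end, ok: μY.…}, ack: offer{data: μY.…, ok: μY.…, retry: end}}
@2 got select more, protocol expects select ok or select ack  ✗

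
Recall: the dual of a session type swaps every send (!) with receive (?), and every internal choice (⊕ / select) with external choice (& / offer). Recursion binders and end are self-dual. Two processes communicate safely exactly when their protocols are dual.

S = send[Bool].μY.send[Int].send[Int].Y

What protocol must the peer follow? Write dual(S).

send[Bool] → recv[Bool]
  μY → μY  (μ self-dual)
    send[Int] → recv[Int]
      send[Int] → recv[Int]
        Y self-dual

recv[Bool].μY.recv[Int].recv[Int].Y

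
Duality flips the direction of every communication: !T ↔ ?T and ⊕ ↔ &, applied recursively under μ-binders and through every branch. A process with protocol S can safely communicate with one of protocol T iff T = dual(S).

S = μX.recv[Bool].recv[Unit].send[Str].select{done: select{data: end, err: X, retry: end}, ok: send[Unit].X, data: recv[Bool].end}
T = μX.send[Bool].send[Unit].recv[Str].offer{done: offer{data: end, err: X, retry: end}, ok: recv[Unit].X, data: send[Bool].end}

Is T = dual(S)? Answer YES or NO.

YES

μX vs μX  match (binder kept)
  recv[Bool] vs send[Bool]  match
    recv[Unit] vs send[Unit]  match
      send[Str] vs recv[Str]  match
        select{done,ok,data} vs offer{done,ok,data}  match labels match
          • done:
            select{data,err,retry} vs offer{data,err,retry}  match labels match
              • data:
                end vs end  match
              • err:
                X vs X  match
              • retry:
                end vs end  match
          • ok:
            send[Unit] vs recv[Unit]  match
              X vs X  match
          • data:
            recv[Bool] vs send[Bool]  match
              end vs end  match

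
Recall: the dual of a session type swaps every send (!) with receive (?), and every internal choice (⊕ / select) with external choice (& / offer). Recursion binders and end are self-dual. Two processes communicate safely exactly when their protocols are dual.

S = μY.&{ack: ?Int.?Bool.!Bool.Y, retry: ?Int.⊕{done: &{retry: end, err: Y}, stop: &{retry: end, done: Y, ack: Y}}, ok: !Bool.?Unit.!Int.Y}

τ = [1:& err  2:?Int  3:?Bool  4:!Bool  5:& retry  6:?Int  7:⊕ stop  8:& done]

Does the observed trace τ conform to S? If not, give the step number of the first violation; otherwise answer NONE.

1

@1 got & err, protocol expects & ack or & retry or & ok  ✗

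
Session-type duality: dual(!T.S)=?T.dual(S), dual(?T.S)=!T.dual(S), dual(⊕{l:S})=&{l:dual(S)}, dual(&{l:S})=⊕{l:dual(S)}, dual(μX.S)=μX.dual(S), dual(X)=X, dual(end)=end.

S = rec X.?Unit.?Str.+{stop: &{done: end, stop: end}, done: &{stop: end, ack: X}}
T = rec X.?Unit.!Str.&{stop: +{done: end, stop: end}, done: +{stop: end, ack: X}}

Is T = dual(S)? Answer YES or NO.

NO

rec X | rec X  ✓ (rec unchanged)
  ?Unit | ?Unit  ✗ same direction on both sides — not dual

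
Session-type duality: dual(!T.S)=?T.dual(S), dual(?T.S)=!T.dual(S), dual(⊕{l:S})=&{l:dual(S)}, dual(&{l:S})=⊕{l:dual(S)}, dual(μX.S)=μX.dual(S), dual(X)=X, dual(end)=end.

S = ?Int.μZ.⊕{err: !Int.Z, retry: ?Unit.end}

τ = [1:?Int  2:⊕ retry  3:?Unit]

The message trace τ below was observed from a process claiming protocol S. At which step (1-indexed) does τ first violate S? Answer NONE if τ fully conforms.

[1] ?Int  ok  residual = μZ.…
[2] ⊕ retry  ok  residual = ?Unit.end
[3] ?Unit  ok  residual = end
trace exhausted — no violation

NONE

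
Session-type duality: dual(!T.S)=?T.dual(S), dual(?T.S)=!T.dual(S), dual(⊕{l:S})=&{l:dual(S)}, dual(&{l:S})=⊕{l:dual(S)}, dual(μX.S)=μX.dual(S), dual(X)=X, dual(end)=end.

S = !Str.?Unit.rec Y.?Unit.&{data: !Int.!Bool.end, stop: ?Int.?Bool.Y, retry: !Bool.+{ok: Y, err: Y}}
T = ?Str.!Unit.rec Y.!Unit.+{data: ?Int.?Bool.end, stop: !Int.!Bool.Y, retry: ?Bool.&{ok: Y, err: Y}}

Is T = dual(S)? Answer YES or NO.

YES

!Str ‖ ?Str  match
  ?Unit ‖ !Unit  match
    rec Y ‖ rec Y  match (binder kept)
      ?Unit ‖ !Unit  match
        &{data,stop,retry} ‖ +{data,stop,retry}  match same labels
          case data:
            !Int ‖ ?Int  match
              !Bool ‖ ?Bool  match
                end ‖ end  match
          case stop:
            ?Int ‖ !Int  match
              ?Bool ‖ !Bool  match
                Y ‖ Y  match
          case retry:
            !Bool ‖ ?Bool  match
              +{ok,err} ‖ &{ok,err}  match same labels
                case ok:
                  Y ‖ Y  match
                case err:
                  Y ‖ Y  match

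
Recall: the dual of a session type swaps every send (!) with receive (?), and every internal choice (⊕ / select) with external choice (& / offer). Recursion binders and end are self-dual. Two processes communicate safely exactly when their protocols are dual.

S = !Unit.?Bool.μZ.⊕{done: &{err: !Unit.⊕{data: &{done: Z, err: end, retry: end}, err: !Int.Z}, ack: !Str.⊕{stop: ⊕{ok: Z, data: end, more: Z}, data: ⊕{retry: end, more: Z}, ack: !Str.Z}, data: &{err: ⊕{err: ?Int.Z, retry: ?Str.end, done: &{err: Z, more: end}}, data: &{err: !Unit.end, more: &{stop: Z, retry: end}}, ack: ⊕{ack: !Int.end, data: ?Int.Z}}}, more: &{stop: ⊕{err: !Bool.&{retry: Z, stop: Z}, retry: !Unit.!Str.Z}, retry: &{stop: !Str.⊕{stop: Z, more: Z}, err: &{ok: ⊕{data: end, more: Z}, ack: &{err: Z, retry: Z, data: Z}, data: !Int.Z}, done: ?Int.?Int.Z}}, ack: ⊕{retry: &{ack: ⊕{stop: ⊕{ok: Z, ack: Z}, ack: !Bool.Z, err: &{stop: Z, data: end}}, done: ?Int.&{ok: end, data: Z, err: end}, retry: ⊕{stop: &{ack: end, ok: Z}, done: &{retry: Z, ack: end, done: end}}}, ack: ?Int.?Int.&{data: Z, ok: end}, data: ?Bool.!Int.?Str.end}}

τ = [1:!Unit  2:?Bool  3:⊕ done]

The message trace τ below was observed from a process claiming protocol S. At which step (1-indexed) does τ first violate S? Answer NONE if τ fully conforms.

NONE

[1] !Unit  ok  now at ?Bool.μZ.…
[2] ?Bool  ok  now at μZ.…
[3] ⊕ done  ok  now at &{err: !Unit.⊕{data: &{done: μZ.…, err: end, retry: end}, err: !Int.μZ.…}, ack: !Str.⊕{stop: ⊕{ok: μZ.…, data: end, more: μZ.…}, data: ⊕{retry: end, more: μZ.…}, ack: !Str.μZ.…}, data: &{err: ⊕{err: ?Int.μZ.…, retry: ?Str.end, done: &{err: μZ.…, more: end}}, data: &{err: !Unit.end, more: &{stop: μZ.…, retry: end}}, ack: ⊕{ack: !Int.end, data: ?Int.μZ.…}}}
trace exhausted — no violation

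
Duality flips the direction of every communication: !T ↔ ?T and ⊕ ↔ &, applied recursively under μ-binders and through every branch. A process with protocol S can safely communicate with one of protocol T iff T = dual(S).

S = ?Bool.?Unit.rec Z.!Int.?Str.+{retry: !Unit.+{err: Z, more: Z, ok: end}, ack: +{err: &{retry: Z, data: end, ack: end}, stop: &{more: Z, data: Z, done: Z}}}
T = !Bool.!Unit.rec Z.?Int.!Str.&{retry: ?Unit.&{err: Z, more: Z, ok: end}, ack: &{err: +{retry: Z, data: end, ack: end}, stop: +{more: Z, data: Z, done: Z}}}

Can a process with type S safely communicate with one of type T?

YES

?Bool ‖ !Bool  ok
  ?Unit ‖ !Unit  ok
    rec Z ‖ rec Z  ok (μ self-dual)
      !Int ‖ ?Int  ok
        ?Str ‖ !Str  ok
          +{retry,ack} ‖ &{retry,ack}  ok labels match
            [retry]
              !Unit ‖ ?Unit  ok
                +{err,more,ok} ‖ &{err,more,ok}  ok labels match
                  [err]
                    Z ‖ Z  ok
                  [more]
                    Z ‖ Z  ok
                  [ok]
                    end ‖ end  ok
            [ack]
              +{err,stop} ‖ &{err,stop}  ok labels match
                [err]
                  &{retry,data,ack} ‖ +{retry,data,ack}  ok labels match
                    [retry]
                      Z ‖ Z  ok
                    [data]
                      end ‖ end  ok
                    [ack]
                      end ‖ end  ok
                [stop]
                  &{more,data,done} ‖ +{more,data,done}  ok labels match
                    [more]
                      Z ‖ Z  ok
                    [data]
                      Z ‖ Z  ok
                    [done]
                      Z ‖ Z  ok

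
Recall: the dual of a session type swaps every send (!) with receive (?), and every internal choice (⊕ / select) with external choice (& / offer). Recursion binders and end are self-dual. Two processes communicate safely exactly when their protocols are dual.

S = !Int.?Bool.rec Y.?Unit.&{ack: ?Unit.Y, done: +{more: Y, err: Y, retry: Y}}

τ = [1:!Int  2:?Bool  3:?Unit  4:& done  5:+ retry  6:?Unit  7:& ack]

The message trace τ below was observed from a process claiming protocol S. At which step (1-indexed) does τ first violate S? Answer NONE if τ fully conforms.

@1 !Int  ✓  cont: ?Bool.rec Y.…
@2 ?Bool  ✓  cont: rec Y.…
@3 ?Unit  ✓  cont: &{ack: ?Unit.rec Y.…, done: +{more: rec Y.…, err: rec Y.…, retry: rec Y.…}}
@4 & done  ✓  cont: +{more: rec Y.…, err: rec Y.…, retry: rec Y.…}
@5 + retry  ✓  cont: rec Y.…
@6 ?Unit  ✓  cont: &{ack: ?Unit.rec Y.…, done: +{more: rec Y.…, err: rec Y.…, retry: rec Y.…}}
@7 & ack  ✓  cont: ?Unit.rec Y.…
all 7 steps conform

NONE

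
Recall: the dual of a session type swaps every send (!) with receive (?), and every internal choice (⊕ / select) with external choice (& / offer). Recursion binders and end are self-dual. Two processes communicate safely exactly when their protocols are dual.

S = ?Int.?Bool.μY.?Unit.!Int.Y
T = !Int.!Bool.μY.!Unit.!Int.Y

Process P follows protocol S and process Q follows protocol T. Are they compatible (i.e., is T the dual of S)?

NO

?Int | !Int  ✓
  ?Bool | !Bool  ✓
    μY | μY  ✓ (rec unchanged)
      ?Unit | !Unit  ✓
        !Int | !Int  ✗ same direction on both sides — not dual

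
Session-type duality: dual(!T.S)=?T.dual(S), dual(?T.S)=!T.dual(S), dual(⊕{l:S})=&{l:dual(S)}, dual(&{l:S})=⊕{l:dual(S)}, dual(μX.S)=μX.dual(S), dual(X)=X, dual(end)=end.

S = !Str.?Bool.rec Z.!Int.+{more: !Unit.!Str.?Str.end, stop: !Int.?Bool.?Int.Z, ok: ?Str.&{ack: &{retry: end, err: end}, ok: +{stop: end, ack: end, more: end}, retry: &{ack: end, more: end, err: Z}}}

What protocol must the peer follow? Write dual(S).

!Str → ?Str
  ?Bool → !Bool
    rec Z → rec Z  (μ self-dual)
      !Int → ?Int
        +{more,stop,ok} → &{more,stop,ok}  (select→offer)
          • more:
            !Unit → ?Unit
              !Str → ?Str
                ?Str → !Str
                  end self-dual
          • stop:
            !Int → ?Int
              ?Bool → !Bool
                ?Int → !Int
                  Z self-dual
          • ok:
            ?Str → !Str
              &{ack,ok,retry} → +{ack,ok,retry}  (&→⊕)
                • ack:
                  &{retry,err} → +{retry,err}  (&→⊕)
                    • retry:
                      end self-dual
                    • err:
                      end self-dual
                • ok:
                  +{stop,ack,more} → &{stop,ack,more}  (select→offer)
                    • stop:
                      end self-dual
                    • ack:
                      end self-dual
                    • more:
                      end self-dual
                • retry:
                  &{ack,more,err} → +{ack,more,err}  (&→⊕)
                    • ack:
                      end self-dual
                    • more:
                      end self-dual
                    • err:
                      Z self-dual

?Str.!Bool.rec Z.?Int.&{more: ?Unit.?Str.!Str.end, stop: ?Int.!Bool.!Int.Z, ok: !Str.+{ack: +{retry: end, err: end}, ok: &{stop: end, ack: end, more: end}, retry: +{ack: end, more: end, err: Z}}}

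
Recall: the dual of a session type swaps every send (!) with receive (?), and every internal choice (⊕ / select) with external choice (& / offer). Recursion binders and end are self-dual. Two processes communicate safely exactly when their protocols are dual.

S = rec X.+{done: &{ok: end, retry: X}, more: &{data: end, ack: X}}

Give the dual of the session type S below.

rec X = rec X  (rec unchanged)
  +{done,more} = &{done,more}  (internal→external)
    [done]
      &{ok,retry} = +{ok,retry}  (external→internal)
        [ok]
          dual(end) = end
        [retry]
          dual(X) = X
    [more]
      &{data,ack} = +{data,ack}  (external→internal)
        [data]
          dual(end) = end
        [ack]
          dual(X) = X

rec X.&{done: +{ok: end, retry: X}, more: +{data: end, ack: X}}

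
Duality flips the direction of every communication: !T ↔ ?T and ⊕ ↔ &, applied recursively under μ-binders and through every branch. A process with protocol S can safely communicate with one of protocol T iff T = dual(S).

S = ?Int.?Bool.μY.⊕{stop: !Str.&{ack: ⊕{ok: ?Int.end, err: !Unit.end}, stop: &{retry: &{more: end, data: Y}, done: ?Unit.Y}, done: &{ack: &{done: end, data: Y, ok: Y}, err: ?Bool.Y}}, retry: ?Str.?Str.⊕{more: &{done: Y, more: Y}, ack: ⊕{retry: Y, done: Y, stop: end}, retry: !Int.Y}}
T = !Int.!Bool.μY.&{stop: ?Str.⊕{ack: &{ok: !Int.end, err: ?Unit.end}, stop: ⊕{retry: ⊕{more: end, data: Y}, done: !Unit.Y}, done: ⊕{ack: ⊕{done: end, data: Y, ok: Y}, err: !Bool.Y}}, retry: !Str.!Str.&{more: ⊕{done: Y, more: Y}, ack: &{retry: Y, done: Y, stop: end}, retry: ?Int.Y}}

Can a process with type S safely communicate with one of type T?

YES

?Int vs !Int  match
  ?Bool vs !Bool  match
    μY vs μY  match (μ self-dual)
      ⊕{stop,retry} vs &{stop,retry}  match label sets agree
        [stop]
          !Str vs ?Str  match
            &{ack,stop,done} vs ⊕{ack,stop,done}  match label sets agree
              [ack]
                ⊕{ok,err} vs &{ok,err}  match label sets agree
                  [ok]
                    ?Int vs !Int  match
                      end vs end  match
                  [err]
                    !Unit vs ?Unit  match
                      end vs end  match
              [stop]
                &{retry,done} vs ⊕{retry,done}  match label sets agree
                  [retry]
                    &{more,data} vs ⊕{more,data}  match label sets agree
                      [more]
                        end vs end  match
                      [data]
                        Y vs Y  match
                  [done]
                    ?Unit vs !Unit  match
                      Y vs Y  match
              [done]
                &{ack,err} vs ⊕{ack,err}  match label sets agree
                  [ack]
                    &{done,data,ok} vs ⊕{done,data,ok}  match label sets agree
                      [done]
                        end vs end  match
                      [data]
                        Y vs Y  match
                      [ok]
                        Y vs Y  match
                  [err]
                    ?Bool vs !Bool  match
                      Y vs Y  match
        [retry]
          ?Str vs !Str  match
            ?Str vs !Str  match
              ⊕{more,ack,retry} vs &{more,ack,retry}  match label sets agree
                [more]
                  &{done,more} vs ⊕{done,more}  match label sets agree
                    [done]
                      Y vs Y  match
                    [more]
                      Y vs Y  match
                [ack]
                  ⊕{retry,done,stop} vs &{retry,done,stop}  match label sets agree
                    [retry]
                      Y vs Y  match
                    [done]
                      Y vs Y  match
                    [stop]
                      end vs end  match
                [retry]
                  !Int vs ?Int  match
                    Y vs Y  match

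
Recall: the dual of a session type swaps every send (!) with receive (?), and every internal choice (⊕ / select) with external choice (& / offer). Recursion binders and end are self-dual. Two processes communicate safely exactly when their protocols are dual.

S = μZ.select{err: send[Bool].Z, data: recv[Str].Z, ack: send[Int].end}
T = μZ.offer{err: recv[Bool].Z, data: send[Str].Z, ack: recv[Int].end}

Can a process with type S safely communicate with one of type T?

YES

μZ | μZ  ✓ (rec unchanged)
  select{err,data,ack} | offer{err,data,ack}  ✓ labels match
    [err]
      send[Bool] | recv[Bool]  ✓
        Z | Z  ✓
    [data]
      recv[Str] | send[Str]  ✓
        Z | Z  ✓
    [ack]
      send[Int] | recv[Int]  ✓
        end | end  ✓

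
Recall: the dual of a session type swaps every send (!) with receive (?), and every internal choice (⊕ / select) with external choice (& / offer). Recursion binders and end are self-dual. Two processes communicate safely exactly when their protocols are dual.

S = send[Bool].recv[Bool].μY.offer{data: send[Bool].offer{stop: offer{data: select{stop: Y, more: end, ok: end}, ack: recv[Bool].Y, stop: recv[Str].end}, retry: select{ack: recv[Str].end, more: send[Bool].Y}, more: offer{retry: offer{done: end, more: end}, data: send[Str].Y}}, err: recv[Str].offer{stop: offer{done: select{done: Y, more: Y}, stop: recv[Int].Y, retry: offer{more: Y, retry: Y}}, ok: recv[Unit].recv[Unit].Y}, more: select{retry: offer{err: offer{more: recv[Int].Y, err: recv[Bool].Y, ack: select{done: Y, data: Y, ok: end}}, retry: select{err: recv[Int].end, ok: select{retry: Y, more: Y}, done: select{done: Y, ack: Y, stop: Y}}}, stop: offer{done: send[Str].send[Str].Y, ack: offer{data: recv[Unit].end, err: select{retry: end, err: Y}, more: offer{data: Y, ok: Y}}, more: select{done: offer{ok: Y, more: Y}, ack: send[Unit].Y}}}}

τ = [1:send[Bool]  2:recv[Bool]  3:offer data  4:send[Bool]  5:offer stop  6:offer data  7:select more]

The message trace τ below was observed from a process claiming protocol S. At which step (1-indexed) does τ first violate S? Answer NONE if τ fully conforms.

[1] send[Bool]  ✓  state: recv[Bool].μY.…
[2] recv[Bool]  ✓  state: μY.…
[3] offer data  ✓  state: send[Bool].offer{stop: offer{data: select{stop: μY.…, more: end, ok: end}, ack: recv[Bool].μY.…, stop: recv[Str].end}, retry: select{ack: recv[Str].end, more: send[Bool].μY.…}, more: offer{retry: offer{done: end, more: end}, data: send[Str].μY.…}}
[4] send[Bool]  ✓  state: offer{stop: offer{data: select{stop: μY.…, more: end, ok: end}, ack: recv[Bool].μY.…, stop: recv[Str].end}, retry: select{ack: recv[Str].end, more: send[Bool].μY.…}, more: offer{retry: offer{done: end, more: end}, data: send[Str].μY.…}}
[5] offer stop  ✓  state: offer{data: select{stop: μY.…, more: end, ok: end}, ack: recv[Bool].μY.…, stop: recv[Str].end}
[6] offer data  ✓  state: select{stop: μY.…, more: end, ok: end}
[7] select more  ✓  state: end
all 7 steps conform

NONE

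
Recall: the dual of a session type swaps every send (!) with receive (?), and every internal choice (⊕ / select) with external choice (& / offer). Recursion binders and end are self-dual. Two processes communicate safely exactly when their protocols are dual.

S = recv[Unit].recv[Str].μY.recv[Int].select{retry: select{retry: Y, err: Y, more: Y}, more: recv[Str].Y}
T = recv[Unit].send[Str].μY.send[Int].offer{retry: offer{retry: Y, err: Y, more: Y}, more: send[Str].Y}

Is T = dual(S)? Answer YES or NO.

NO

recv[Unit] vs recv[Unit]  ✗ same direction on both sides — not dual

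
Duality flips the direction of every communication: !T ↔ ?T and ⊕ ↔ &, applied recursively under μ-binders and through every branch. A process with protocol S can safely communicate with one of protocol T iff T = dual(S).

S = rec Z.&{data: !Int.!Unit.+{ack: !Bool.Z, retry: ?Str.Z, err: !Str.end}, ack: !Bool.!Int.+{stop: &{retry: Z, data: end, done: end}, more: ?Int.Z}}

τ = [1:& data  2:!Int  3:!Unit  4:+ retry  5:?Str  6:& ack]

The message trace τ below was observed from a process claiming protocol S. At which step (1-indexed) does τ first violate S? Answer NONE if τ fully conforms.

NONE

[1] & data  match  state: !Int.!Unit.+{ack: !Bool.rec Z.…, retry: ?Str.rec Z.…, err: !Str.end}
[2] !Int  match  state: !Unit.+{ack: !Bool.rec Z.…, retry: ?Str.rec Z.…, err: !Str.end}
[3] !Unit  match  state: +{ack: !Bool.rec Z.…, retry: ?Str.rec Z.…, err: !Str.end}
[4] + retry  match  state: ?Str.rec Z.…
[5] ?Str  match  state: rec Z.…
[6] & ack  match  state: !Bool.!Int.+{stop: &{retry: rec Z.…, data: end, done: end}, more: ?Int.rec Z.…}
trace exhausted — no violation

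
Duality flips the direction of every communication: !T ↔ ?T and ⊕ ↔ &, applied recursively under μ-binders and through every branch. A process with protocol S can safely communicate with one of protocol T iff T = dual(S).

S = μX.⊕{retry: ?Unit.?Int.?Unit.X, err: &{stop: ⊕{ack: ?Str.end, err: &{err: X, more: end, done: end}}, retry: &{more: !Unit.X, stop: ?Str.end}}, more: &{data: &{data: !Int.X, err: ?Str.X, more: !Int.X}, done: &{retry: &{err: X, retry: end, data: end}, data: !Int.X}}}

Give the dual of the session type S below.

μX → μX  (binder kept)
  ⊕{retry,err,more} → &{retry,err,more}  (select→offer)
    case retry:
      ?Unit → !Unit
        ?Int → !Int
          ?Unit → !Unit
            dual(X) = X
    case err:
      &{stop,retry} → ⊕{stop,retry}  (external→internal)
        case stop:
          ⊕{ack,err} → &{ack,err}  (select→offer)
            case ack:
              ?Str → !Str
                dual(end) = end
            case err:
              &{err,more,done} → ⊕{err,more,done}  (external→internal)
                case err:
                  dual(X) = X
                case more:
                  dual(end) = end
                case done:
                  dual(end) = end
        case retry:
          &{more,stop} → ⊕{more,stop}  (external→internal)
            case more:
              !Unit → ?Unit
                dual(X) = X
            case stop:
              ?Str → !Str
                dual(end) = end
    case more:
      &{data,done} → ⊕{data,done}  (external→internal)
        case data:
          &{data,err,more} → ⊕{data,err,more}  (external→internal)
            case data:
              !Int → ?Int
                dual(X) = X
            case err:
              ?Str → !Str
                dual(X) = X
            case more:
              !Int → ?Int
                dual(X) = X
        case done:
          &{retry,data} → ⊕{retry,data}  (external→internal)
            case retry:
              &{err,retry,data} → ⊕{err,retry,data}  (external→internal)
                case err:
                  dual(X) = X
                case retry:
                  dual(end) = end
                case data:
                  dual(end) = end
            case data:
              !Int → ?Int
                dual(X) = X

μX.&{retry: !Unit.!Int.!Unit.X, err: ⊕{stop: &{ack: !Str.end, err: ⊕{err: X, more: end, done: end}}, retry: ⊕{more: ?Unit.X, stop: !Str.end}}, more: ⊕{data: ⊕{data: ?Int.X, err: !Str.X, more: ?Int.X}, done: ⊕{retry: ⊕{err: X, retry: end, data: end}, data: ?Int.X}}}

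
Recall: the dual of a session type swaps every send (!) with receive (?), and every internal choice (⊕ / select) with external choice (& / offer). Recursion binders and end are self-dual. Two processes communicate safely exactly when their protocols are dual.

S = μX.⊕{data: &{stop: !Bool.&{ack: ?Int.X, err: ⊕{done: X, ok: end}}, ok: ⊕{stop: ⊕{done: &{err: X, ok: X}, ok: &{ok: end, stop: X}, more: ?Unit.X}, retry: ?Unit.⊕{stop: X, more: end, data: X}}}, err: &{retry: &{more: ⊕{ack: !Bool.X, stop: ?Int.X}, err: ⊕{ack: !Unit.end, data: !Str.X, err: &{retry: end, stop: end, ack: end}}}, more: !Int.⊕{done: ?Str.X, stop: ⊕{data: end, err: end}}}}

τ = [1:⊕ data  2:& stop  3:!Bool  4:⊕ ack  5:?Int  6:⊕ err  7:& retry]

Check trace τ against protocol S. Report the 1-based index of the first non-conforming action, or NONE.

step 1: ⊕ data  match  cont: &{stop: !Bool.&{ack: ?Int.μX.…, err: ⊕{done: μX.…, ok: end}}, ok: ⊕{stop: ⊕{done: &{err: μX.…, ok: μX.…}, ok: &{ok: end, stop: μX.…}, more: ?Unit.μX.…}, retry: ?Unit.⊕{stop: μX.…, more: end, data: μX.…}}}
step 2: & stop  match  cont: !Bool.&{ack: ?Int.μX.…, err: ⊕{done: μX.…, ok: end}}
step 3: !Bool  match  cont: &{ack: ?Int.μX.…, err: ⊕{done: μX.…, ok: end}}
step 4: got ⊕ ack, protocol expects & ack or & err  ✗

4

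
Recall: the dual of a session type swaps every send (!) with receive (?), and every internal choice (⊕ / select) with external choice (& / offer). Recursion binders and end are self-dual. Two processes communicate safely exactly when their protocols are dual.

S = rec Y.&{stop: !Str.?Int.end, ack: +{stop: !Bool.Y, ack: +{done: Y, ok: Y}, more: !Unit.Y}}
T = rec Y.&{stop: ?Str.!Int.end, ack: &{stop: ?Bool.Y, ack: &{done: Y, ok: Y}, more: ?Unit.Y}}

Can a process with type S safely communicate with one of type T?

NO

rec Y vs rec Y  ok (μ self-dual)
  &{stop,ack} vs &{stop,ack}  ✗ choice polarity not flipped — not dual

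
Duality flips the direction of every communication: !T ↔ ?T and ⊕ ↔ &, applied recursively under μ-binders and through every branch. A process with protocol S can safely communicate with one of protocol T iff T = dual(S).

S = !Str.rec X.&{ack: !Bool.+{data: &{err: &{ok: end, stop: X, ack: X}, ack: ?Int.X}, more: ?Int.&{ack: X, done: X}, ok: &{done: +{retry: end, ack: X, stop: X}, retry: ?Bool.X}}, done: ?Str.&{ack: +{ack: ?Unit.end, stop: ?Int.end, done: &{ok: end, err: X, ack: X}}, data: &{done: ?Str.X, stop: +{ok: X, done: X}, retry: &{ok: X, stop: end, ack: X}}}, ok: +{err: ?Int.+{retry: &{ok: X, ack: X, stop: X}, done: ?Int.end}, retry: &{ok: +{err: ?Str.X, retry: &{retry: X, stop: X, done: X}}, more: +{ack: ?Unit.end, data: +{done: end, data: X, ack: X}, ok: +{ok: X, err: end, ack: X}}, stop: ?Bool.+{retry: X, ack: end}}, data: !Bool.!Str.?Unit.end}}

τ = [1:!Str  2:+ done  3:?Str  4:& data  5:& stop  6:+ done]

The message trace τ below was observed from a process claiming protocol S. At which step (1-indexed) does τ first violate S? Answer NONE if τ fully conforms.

2

@1 !Str  ok  now at rec X.…
@2 got + done, protocol expects & ack or & done or & ok  ✗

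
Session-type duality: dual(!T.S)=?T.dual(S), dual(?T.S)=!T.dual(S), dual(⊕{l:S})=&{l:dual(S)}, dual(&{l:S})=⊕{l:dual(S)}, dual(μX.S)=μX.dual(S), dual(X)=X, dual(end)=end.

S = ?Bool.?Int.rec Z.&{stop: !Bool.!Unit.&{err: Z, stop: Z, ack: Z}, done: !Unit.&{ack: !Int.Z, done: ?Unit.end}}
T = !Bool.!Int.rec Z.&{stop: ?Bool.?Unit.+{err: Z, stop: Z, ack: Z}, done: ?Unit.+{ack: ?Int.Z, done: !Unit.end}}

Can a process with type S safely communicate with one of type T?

NO

?Bool vs !Bool  ok
  ?Int vs !Int  ok
    rec Z vs rec Z  ok (rec unchanged)
      &{stop,done} vs &{stop,done}  ✗ choice polarity not flipped — not dual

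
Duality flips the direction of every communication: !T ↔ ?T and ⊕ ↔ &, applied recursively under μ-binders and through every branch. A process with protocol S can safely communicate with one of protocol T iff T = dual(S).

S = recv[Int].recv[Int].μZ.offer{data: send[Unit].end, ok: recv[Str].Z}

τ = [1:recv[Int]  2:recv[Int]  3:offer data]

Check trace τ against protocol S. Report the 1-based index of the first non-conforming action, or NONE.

NONE

[1] recv[Int]  ✓  residual = recv[Int].μZ.…
[2] recv[Int]  ✓  residual = μZ.…
[3] offer data  ✓  residual = send[Unit].end
τ conforms to S (length 3)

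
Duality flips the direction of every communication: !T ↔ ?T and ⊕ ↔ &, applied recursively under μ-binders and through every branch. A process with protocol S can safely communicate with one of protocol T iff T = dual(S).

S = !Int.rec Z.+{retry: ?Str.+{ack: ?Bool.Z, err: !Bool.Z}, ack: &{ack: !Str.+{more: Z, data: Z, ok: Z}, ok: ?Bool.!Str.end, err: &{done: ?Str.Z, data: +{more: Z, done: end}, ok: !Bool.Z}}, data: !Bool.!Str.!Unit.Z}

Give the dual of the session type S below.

?Int.rec Z.&{retry: !Str.&{ack: !Bool.Z, err: ?Bool.Z}, ack: +{ack: ?Str.&{more: Z, data: Z, ok: Z}, ok: !Bool.?Str.end, err: +{done: !Str.Z, data: &{more: Z, done: end}, ok: ?Bool.Z}}, data: ?Bool.?Str.?Unit.Z}

!Int ↦ ?Int
  rec Z ↦ rec Z  (rec unchanged)
    +{retry,ack,data} ↦ &{retry,ack,data}  (select→offer)
      [retry]
        ?Str ↦ !Str
          +{ack,err} ↦ &{ack,err}  (select→offer)
            [ack]
              ?Bool ↦ !Bool
                dual(Z) = Z
            [err]
              !Bool ↦ ?Bool
                dual(Z) = Z
      [ack]
        &{ack,ok,err} ↦ +{ack,ok,err}  (offer→select)
          [ack]
            !Str ↦ ?Str
              +{more,data,ok} ↦ &{more,data,ok}  (select→offer)
                [more]
                  dual(Z) = Z
                [data]
                  dual(Z) = Z
                [ok]
                  dual(Z) = Z
          [ok]
            ?Bool ↦ !Bool
              !Str ↦ ?Str
                dual(end) = end
          [err]
            &{done,data,ok} ↦ +{done,data,ok}  (offer→select)
              [done]
                ?Str ↦ !Str
                  dual(Z) = Z
              [data]
                +{more,done} ↦ &{more,done}  (select→offer)
                  [more]
                    dual(Z) = Z
                  [done]
                    dual(end) = end
              [ok]
                !Bool ↦ ?Bool
                  dual(Z) = Z
      [data]
        !Bool ↦ ?Bool
          !Str ↦ ?Str
            !Unit ↦ ?Unit
              dual(Z) = Z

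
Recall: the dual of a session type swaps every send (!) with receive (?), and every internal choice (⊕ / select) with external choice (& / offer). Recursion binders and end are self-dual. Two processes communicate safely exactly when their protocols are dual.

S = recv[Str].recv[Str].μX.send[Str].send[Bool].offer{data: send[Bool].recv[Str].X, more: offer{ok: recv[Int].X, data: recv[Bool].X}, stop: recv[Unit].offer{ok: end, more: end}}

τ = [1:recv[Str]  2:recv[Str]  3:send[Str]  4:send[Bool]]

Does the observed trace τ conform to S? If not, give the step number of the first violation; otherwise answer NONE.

step 1: recv[Str]  ok  cont: recv[Str].μX.…
step 2: recv[Str]  ok  cont: μX.…
step 3: send[Str]  ok  cont: send[Bool].offer{data: send[Bool].recv[Str].μX.…, more: offer{ok: recv[Int].μX.…, data: recv[Bool].μX.…}, stop: recv[Unit].offer{ok: end, more: end}}
step 4: send[Bool]  ok  cont: offer{data: send[Bool].recv[Str].μX.…, more: offer{ok: recv[Int].μX.…, data: recv[Bool].μX.…}, stop: recv[Unit].offer{ok: end, more: end}}
τ conforms to S (length 4)

NONE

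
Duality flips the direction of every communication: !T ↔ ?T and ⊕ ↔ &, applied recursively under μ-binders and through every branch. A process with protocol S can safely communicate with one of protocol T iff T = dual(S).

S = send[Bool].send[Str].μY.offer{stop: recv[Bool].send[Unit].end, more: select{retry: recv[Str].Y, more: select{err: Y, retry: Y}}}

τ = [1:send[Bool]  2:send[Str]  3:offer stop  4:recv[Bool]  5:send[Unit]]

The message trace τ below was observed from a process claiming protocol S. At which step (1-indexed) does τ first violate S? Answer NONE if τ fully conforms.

step 1: send[Bool]  ok  residual = send[Str].μY.…
step 2: send[Str]  ok  residual = μY.…
step 3: offer stop  ok  residual = recv[Bool].send[Unit].end
step 4: recv[Bool]  ok  residual = send[Unit].end
step 5: send[Unit]  ok  residual = end
all 5 steps conform

NONE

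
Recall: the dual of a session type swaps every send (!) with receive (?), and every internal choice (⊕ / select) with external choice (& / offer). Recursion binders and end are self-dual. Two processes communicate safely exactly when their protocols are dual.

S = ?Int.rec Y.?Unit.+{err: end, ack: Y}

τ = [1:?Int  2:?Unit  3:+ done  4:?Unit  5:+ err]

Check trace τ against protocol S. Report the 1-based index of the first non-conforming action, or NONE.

3

@1 ?Int  ok  residual = rec Y.…
@2 ?Unit  ok  residual = +{err: end, ack: rec Y.…}
@3 got + done, protocol expects + err or + ack  ✗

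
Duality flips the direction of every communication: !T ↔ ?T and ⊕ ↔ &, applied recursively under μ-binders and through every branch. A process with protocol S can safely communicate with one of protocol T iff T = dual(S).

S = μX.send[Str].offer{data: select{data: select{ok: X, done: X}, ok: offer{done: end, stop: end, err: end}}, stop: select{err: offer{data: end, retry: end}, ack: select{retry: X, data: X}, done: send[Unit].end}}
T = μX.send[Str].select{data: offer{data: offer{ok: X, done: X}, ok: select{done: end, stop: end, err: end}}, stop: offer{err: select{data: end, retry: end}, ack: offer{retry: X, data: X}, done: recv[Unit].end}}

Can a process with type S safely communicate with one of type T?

μX ‖ μX  ✓ (μ self-dual)
  send[Str] ‖ send[Str]  ✗ same direction on both sides — not dual

NO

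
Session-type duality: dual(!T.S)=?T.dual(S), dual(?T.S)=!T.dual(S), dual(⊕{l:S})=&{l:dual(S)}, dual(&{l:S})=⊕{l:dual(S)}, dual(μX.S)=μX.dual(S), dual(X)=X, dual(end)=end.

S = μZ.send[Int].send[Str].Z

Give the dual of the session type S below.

μZ → μZ  (μ self-dual)
  send[Int] → recv[Int]
    send[Str] → recv[Str]
      dual(Z) = Z

μZ.recv[Int].recv[Str].Z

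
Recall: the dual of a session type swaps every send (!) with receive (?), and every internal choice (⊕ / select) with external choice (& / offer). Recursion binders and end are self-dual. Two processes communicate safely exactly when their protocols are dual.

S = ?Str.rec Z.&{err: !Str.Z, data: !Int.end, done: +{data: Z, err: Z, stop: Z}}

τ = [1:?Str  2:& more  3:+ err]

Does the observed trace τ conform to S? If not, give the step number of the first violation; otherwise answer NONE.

2

@1 ?Str  ok  cont: rec Z.…
@2 got & more, protocol expects & err or & data or & done  ✗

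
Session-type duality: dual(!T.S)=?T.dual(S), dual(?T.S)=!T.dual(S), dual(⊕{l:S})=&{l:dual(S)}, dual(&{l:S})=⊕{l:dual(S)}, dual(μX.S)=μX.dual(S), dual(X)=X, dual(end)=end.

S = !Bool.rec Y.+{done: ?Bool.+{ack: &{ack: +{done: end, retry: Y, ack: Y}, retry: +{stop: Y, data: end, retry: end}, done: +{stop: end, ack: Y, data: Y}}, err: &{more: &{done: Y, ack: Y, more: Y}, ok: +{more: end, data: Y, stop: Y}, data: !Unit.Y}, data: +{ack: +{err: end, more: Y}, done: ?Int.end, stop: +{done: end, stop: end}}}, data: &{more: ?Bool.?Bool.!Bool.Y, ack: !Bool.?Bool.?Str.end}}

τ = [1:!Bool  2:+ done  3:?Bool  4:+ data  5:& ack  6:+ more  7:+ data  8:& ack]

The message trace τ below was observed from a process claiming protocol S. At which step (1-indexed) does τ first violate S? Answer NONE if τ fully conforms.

5

[1] !Bool  ✓  now at rec Y.…
[2] + done  ✓  now at ?Bool.+{ack: &{ack: +{done: end, retry: rec Y.…, ack: rec Y.…}, retry: +{stop: rec Y.…, data: end, retry: end}, done: +{stop: end, ack: rec Y.…, data: rec Y.…}}, err: &{more: &{done: rec Y.…, ack: rec Y.…, more: rec Y.…}, ok: +{more: end, data: rec Y.…, stop: rec Y.…}, data: !Unit.rec Y.…}, data: +{ack: +{err: end, more: rec Y.…}, done: ?Int.end, stop: +{done: end, stop: end}}}
[3] ?Bool  ✓  now at +{ack: &{ack: +{done: end, retry: rec Y.…, ack: rec Y.…}, retry: +{stop: rec Y.…, data: end, retry: end}, done: +{stop: end, ack: rec Y.…, data: rec Y.…}}, err: &{more: &{done: rec Y.…, ack: rec Y.…, more: rec Y.…}, ok: +{more: end, data: rec Y.…, stop: rec Y.…}, data: !Unit.rec Y.…}, data: +{ack: +{err: end, more: rec Y.…}, done: ?Int.end, stop: +{done: end, stop: end}}}
[4] + data  ✓  now at +{ack: +{err: end, more: rec Y.…}, done: ?Int.end, stop: +{done: end, stop: end}}
[5] got & ack, protocol expects + ack or + done or + stop  ✗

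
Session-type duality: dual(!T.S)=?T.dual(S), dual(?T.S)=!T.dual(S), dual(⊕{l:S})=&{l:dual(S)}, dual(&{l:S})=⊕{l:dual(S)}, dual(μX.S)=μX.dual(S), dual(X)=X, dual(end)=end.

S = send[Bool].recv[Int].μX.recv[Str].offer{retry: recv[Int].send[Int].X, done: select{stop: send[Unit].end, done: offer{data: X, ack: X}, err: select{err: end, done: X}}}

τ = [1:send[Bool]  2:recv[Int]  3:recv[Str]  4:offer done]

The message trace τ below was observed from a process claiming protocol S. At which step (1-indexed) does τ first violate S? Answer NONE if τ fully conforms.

[1] send[Bool]  ok  residual = recv[Int].μX.…
[2] recv[Int]  ok  residual = μX.…
[3] recv[Str]  ok  residual = offer{retry: recv[Int].send[Int].μX.…, done: select{stop: send[Unit].end, done: offer{data: μX.…, ack: μX.…}, err: select{err: end, done: μX.…}}}
[4] offer done  ok  residual = select{stop: send[Unit].end, done: offer{data: μX.…, ack: μX.…}, err: select{err: end, done: μX.…}}
τ conforms to S (length 4)

NONE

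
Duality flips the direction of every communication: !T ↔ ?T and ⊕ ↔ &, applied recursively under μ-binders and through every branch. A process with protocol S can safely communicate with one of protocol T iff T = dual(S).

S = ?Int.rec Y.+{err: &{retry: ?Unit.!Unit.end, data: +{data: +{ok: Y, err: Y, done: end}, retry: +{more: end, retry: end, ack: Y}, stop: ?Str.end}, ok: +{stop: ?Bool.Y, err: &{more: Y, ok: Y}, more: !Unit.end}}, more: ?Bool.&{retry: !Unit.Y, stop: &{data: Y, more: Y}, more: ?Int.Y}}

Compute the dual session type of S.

?Int = !Int
  rec Y = rec Y  (rec unchanged)
    +{err,more} = &{err,more}  (select→offer)
      [err]
        &{retry,data,ok} = +{retry,data,ok}  (&→⊕)
          [retry]
            ?Unit = !Unit
              !Unit = ?Unit
                end self-dual
          [data]
            +{data,retry,stop} = &{data,retry,stop}  (select→offer)
              [data]
                +{ok,err,done} = &{ok,err,done}  (select→offer)
                  [ok]
                    Y self-dual
                  [err]
                    Y self-dual
                  [done]
                    end self-dual
              [retry]
                +{more,retry,ack} = &{more,retry,ack}  (select→offer)
                  [more]
                    end self-dual
                  [retry]
                    end self-dual
                  [ack]
                    Y self-dual
              [stop]
                ?Str = !Str
                  end self-dual
          [ok]
            +{stop,err,more} = &{stop,err,more}  (select→offer)
              [stop]
                ?Bool = !Bool
                  Y self-dual
              [err]
                &{more,ok} = +{more,ok}  (&→⊕)
                  [more]
                    Y self-dual
                  [ok]
                    Y self-dual
              [more]
                !Unit = ?Unit
                  end self-dual
      [more]
        ?Bool = !Bool
          &{retry,stop,more} = +{retry,stop,more}  (&→⊕)
            [retry]
              !Unit = ?Unit
                Y self-dual
            [stop]
              &{data,more} = +{data,more}  (&→⊕)
                [data]
                  Y self-dual
                [more]
                  Y self-dual
            [more]
              ?Int = !Int
                Y self-dual

!Int.rec Y.&{err: +{retry: !Unit.?Unit.end, data: &{data: &{ok: Y, err: Y, done: end}, retry: &{more: end, retry: end, ack: Y}, stop: !Str.end}, ok: &{stop: !Bool.Y, err: +{more: Y, ok: Y}, more: ?Unit.end}}, more: !Bool.+{retry: ?Unit.Y, stop: +{data: Y, more: Y}, more: !Int.Y}}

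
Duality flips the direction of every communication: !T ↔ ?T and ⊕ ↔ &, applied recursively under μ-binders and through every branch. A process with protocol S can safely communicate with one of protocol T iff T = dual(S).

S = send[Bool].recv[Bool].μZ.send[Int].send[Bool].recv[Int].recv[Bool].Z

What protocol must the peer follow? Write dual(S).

send[Bool] → recv[Bool]
  recv[Bool] → send[Bool]
    μZ → μZ  (μ self-dual)
      send[Int] → recv[Int]
        send[Bool] → recv[Bool]
          recv[Int] → send[Int]
            recv[Bool] → send[Bool]
              Z ↦ Z

recv[Bool].send[Bool].μZ.recv[Int].recv[Bool].send[Int].send[Bool].Z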